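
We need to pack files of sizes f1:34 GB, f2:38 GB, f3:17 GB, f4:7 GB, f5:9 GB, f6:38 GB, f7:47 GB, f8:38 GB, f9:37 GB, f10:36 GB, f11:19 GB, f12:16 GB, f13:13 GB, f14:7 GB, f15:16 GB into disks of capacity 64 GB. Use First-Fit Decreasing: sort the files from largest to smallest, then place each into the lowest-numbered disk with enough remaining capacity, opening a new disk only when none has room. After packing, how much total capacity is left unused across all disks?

Sorted descending: 47, 38, 38, 38, 37, 36, 34, 19, 17, 16, 16, 13, 9, 7, 7.
Put 47 GB in disk 1; 17 GB remain.
Put 38 GB in disk 2; 26 GB remain.
Put 38 GB in disk 3; 26 GB remain.
Put 38 GB in disk 4; 26 GB remain.
Put 37 GB in disk 5; 27 GB remain.
Put 36 GB in disk 6; 28 GB remain.
Put 34 GB in disk 7; 30 GB remain.
Put 19 GB in disk 2; 7 GB remain.
Put 17 GB in disk 1; 0 GB remain.
Put 16 GB in disk 3; 10 GB remain.
Put 16 GB in disk 4; 10 GB remain.
Put 13 GB in disk 5; 14 GB remain.
Put 9 GB in disk 3; 1 GB remain.
Put 7 GB in disk 2; 0 GB remain.
Put 7 GB in disk 4; 3 GB remain.
7 disks × 64 GB = 448 GB; used 372 GB; unused 76 GB.

76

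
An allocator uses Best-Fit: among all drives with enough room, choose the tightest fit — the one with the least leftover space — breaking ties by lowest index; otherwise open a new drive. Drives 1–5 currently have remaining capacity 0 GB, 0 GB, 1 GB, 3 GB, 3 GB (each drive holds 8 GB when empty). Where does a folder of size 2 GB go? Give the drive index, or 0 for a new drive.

Drives with room: drive 4 (3 GB), drive 5 (3 GB).
Tightest fit is drive 4 with 3 GB free.

4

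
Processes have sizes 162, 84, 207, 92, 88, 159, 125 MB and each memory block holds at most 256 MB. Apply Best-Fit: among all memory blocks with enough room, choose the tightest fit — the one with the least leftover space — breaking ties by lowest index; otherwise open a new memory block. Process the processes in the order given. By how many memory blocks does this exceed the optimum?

1

Best-Fit: [162,84] [207] [92,88] [159] [125] → 5 memory blocks.
Total size 917 MB; any packing needs at least ⌈917/256⌉ = 4 memory blocks.
An optimal packing achieves that bound: [207] [162,92] [159,88] [125,84] → 4 memory blocks.
Excess: 5 − 4 = 1.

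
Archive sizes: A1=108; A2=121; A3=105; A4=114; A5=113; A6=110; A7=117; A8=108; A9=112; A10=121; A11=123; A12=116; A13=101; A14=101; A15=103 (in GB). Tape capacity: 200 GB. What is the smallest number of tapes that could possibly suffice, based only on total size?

Total size = 108 + 121 + 105 + 114 + 113 + 110 + 117 + 108 + 112 + 121 + 123 + 116 + 101 + 101 + 103 = 1673 GB.
⌈1673 / 200⌉ = 9.

9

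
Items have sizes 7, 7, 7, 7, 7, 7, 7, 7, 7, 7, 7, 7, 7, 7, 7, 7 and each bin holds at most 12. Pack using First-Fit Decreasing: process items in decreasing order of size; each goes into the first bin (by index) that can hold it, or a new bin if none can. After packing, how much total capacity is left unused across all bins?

Sorted descending: 7, 7, 7, 7, 7, 7, 7, 7, 7, 7, 7, 7, 7, 7, 7, 7.
bin 1: place 7, 5 left
bin 2: place 7, 5 left
bin 3: place 7, 5 left
bin 4: place 7, 5 left
bin 5: place 7, 5 left
bin 6: place 7, 5 left
bin 7: place 7, 5 left
bin 8: place 7, 5 left
bin 9: place 7, 5 left
bin 10: place 7, 5 left
bin 11: place 7, 5 left
bin 12: place 7, 5 left
bin 13: place 7, 5 left
bin 14: place 7, 5 left
bin 15: place 7, 5 left
bin 16: place 7, 5 left
16 bins × 12 = 192; used 112; unused 80.

80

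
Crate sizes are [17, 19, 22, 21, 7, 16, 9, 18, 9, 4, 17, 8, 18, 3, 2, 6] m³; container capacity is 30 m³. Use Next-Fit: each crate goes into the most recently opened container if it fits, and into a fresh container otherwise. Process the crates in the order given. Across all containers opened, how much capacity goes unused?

44

container 1: place 17 m³, 13 m³ left
container 2: place 19 m³, 11 m³ left
container 3: place 22 m³, 8 m³ left
container 4: place 21 m³, 9 m³ left
container 4: place 7 m³, 2 m³ left
container 5: place 16 m³, 14 m³ left
container 5: place 9 m³, 5 m³ left
container 6: place 18 m³, 12 m³ left
container 6: place 9 m³, 3 m³ left
container 7: place 4 m³, 26 m³ left
container 7: place 17 m³, 9 m³ left
container 7: place 8 m³, 1 m³ left
container 8: place 18 m³, 12 m³ left
container 8: place 3 m³, 9 m³ left
container 8: place 2 m³, 7 m³ left
container 8: place 6 m³, 1 m³ left
8 containers × 30 m³ = 240 m³; used 196 m³; unused 44 m³.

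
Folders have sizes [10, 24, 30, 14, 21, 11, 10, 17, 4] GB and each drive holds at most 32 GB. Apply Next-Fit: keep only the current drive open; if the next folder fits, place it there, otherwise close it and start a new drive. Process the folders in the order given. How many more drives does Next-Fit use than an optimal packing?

1

Next-Fit: [10] [24] [30] [14] [21,11] [10,17,4] → 6 drives.
Total size 141 GB; any packing needs at least ⌈141/32⌉ = 5 drives.
An optimal packing achieves that bound: [30] [24,4] [21,11] [17,14] [10,10] → 5 drives.
Excess: 6 − 5 = 1.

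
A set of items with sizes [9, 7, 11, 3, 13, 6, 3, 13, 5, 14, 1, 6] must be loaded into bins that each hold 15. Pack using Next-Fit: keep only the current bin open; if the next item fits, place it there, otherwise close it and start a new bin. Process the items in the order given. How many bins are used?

9

bin 1: place 9, 6 left
bin 2: place 7, 8 left
bin 3: place 11, 4 left
bin 3: place 3, 1 left
bin 4: place 13, 2 left
bin 5: place 6, 9 left
bin 5: place 3, 6 left
bin 6: place 13, 2 left
bin 7: place 5, 10 left
bin 8: place 14, 1 left
bin 8: place 1, 0 left
bin 9: place 6, 9 left
Final bins: [9] [7] [11,3] [13] [6,3] [13] [5] [14,1] [6].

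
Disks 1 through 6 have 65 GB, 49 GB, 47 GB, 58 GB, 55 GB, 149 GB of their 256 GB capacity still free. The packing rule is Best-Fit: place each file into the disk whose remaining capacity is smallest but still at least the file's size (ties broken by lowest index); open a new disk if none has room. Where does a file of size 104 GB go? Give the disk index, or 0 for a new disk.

6

Disks with room: disk 6 (149 GB).
Tightest fit is disk 6 with 149 GB free.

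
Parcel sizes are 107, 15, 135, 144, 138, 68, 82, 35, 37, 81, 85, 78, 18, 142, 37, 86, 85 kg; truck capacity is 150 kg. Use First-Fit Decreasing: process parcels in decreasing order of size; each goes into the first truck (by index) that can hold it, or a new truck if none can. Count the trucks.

Sorted descending: 144, 142, 138, 135, 107, 86, 85, 85, 82, 81, 78, 68, 37, 37, 35, 18, 15.
144 kg → truck 1 (remaining 6 kg)
142 kg → truck 2 (remaining 8 kg)
138 kg → truck 3 (remaining 12 kg)
135 kg → truck 4 (remaining 15 kg)
107 kg → truck 5 (remaining 43 kg)
86 kg → truck 6 (remaining 64 kg)
85 kg → truck 7 (remaining 65 kg)
85 kg → truck 8 (remaining 65 kg)
82 kg → truck 9 (remaining 68 kg)
81 kg → truck 10 (remaining 69 kg)
78 kg → truck 11 (remaining 72 kg)
68 kg → truck 9 (remaining 0 kg)
37 kg → truck 5 (remaining 6 kg)
37 kg → truck 6 (remaining 27 kg)
35 kg → truck 7 (remaining 30 kg)
18 kg → truck 6 (remaining 9 kg)
15 kg → truck 4 (remaining 0 kg)

11 trucks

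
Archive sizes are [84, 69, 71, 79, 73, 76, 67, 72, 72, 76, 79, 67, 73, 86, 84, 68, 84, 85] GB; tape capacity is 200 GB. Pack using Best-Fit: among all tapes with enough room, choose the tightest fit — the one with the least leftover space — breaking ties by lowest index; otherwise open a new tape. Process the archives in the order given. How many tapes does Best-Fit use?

84 GB → tape 1 (remaining 116 GB)
69 GB → tape 1 (remaining 47 GB)
71 GB → tape 2 (remaining 129 GB)
79 GB → tape 2 (remaining 50 GB)
73 GB → tape 3 (remaining 127 GB)
76 GB → tape 3 (remaining 51 GB)
67 GB → tape 4 (remaining 133 GB)
72 GB → tape 4 (remaining 61 GB)
72 GB → tape 5 (remaining 128 GB)
76 GB → tape 5 (remaining 52 GB)
79 GB → tape 6 (remaining 121 GB)
67 GB → tape 6 (remaining 54 GB)
73 GB → tape 7 (remaining 127 GB)
86 GB → tape 7 (remaining 41 GB)
84 GB → tape 8 (remaining 116 GB)
68 GB → tape 8 (remaining 48 GB)
84 GB → tape 9 (remaining 116 GB)
85 GB → tape 9 (remaining 31 GB)

9 tapes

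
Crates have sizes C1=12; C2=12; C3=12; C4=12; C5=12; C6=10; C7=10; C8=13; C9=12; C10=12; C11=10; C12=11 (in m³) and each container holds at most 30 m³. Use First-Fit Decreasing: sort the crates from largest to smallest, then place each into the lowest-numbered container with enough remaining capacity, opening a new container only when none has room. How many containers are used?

Sorted descending: 13, 12, 12, 12, 12, 12, 12, 12, 11, 10, 10, 10.
Put 13 m³ in container 1; 17 m³ remain.
Put 12 m³ in container 1; 5 m³ remain.
Put 12 m³ in container 2; 18 m³ remain.
Put 12 m³ in container 2; 6 m³ remain.
Put 12 m³ in container 3; 18 m³ remain.
Put 12 m³ in container 3; 6 m³ remain.
Put 12 m³ in container 4; 18 m³ remain.
Put 12 m³ in container 4; 6 m³ remain.
Put 11 m³ in container 5; 19 m³ remain.
Put 10 m³ in container 5; 9 m³ remain.
Put 10 m³ in container 6; 20 m³ remain.
Put 10 m³ in container 6; 10 m³ remain.

6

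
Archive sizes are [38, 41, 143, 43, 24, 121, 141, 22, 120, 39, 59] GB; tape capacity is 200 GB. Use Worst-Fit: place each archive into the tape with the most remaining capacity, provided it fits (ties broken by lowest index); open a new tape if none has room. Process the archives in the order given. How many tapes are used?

Put 38 GB in tape 1; 162 GB remain.
Put 41 GB in tape 1; 121 GB remain.
Put 143 GB in tape 2; 57 GB remain.
Put 43 GB in tape 1; 78 GB remain.
Put 24 GB in tape 1; 54 GB remain.
Put 121 GB in tape 3; 79 GB remain.
Put 141 GB in tape 4; 59 GB remain.
Put 22 GB in tape 3; 57 GB remain.
Put 120 GB in tape 5; 80 GB remain.
Put 39 GB in tape 5; 41 GB remain.
Put 59 GB in tape 4; 0 GB remain.

5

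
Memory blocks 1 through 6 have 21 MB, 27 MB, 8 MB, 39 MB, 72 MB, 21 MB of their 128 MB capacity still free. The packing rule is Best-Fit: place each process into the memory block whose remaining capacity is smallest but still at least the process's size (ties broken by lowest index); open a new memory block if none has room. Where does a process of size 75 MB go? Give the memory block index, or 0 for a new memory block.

0

No memory block has ≥ 75 MB free, so a new memory block is opened.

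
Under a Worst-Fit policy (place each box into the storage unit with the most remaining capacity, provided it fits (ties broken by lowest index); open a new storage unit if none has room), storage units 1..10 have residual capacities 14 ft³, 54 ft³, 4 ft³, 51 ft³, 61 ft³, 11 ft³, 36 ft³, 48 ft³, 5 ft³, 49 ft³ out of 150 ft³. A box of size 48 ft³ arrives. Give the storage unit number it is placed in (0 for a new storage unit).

5

Storage units with room: storage unit 2 (54 ft³), storage unit 4 (51 ft³), storage unit 5 (61 ft³), storage unit 8 (48 ft³), storage unit 10 (49 ft³).
Most room is storage unit 5 with 61 ft³ free.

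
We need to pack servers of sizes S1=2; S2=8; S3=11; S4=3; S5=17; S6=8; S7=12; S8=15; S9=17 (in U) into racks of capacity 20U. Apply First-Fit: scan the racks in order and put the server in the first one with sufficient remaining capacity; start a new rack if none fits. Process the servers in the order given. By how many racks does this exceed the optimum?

First-Fit: [2,8,3] [11,8] [17] [12] [15] [17] → 6 racks.
Total size 93U; any packing needs at least ⌈93/20⌉ = 5 racks.
An optimal packing achieves that bound: [17,3] [17,2] [15] [12,8] [11,8] → 5 racks.
Excess: 6 − 5 = 1.

1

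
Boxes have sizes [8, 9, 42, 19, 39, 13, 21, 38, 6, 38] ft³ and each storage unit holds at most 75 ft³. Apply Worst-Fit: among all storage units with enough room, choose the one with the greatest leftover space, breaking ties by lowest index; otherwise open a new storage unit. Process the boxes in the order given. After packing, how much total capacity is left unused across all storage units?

67

Put 8 ft³ in storage unit 1; 67 ft³ remain.
Put 9 ft³ in storage unit 1; 58 ft³ remain.
Put 42 ft³ in storage unit 1; 16 ft³ remain.
Put 19 ft³ in storage unit 2; 56 ft³ remain.
Put 39 ft³ in storage unit 2; 17 ft³ remain.
Put 13 ft³ in storage unit 2; 4 ft³ remain.
Put 21 ft³ in storage unit 3; 54 ft³ remain.
Put 38 ft³ in storage unit 3; 16 ft³ remain.
Put 6 ft³ in storage unit 1; 10 ft³ remain.
Put 38 ft³ in storage unit 4; 37 ft³ remain.
4 storage units × 75 ft³ = 300 ft³; used 233 ft³; unused 67 ft³.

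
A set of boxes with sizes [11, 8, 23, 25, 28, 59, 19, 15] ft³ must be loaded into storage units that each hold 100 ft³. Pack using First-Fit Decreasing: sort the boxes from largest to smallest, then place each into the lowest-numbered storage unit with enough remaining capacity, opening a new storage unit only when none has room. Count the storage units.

Sorted descending: 59, 28, 25, 23, 19, 15, 11, 8.
59 ft³ → storage unit 1 (remaining 41 ft³)
28 ft³ → storage unit 1 (remaining 13 ft³)
25 ft³ → storage unit 2 (remaining 75 ft³)
23 ft³ → storage unit 2 (remaining 52 ft³)
19 ft³ → storage unit 2 (remaining 33 ft³)
15 ft³ → storage unit 2 (remaining 18 ft³)
11 ft³ → storage unit 1 (remaining 2 ft³)
8 ft³ → storage unit 2 (remaining 10 ft³)

2 storage units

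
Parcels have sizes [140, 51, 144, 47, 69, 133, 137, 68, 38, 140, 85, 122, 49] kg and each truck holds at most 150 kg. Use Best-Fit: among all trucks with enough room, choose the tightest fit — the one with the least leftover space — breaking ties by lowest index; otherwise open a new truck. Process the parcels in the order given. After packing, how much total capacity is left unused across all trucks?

127

140 kg → truck 1 (remaining 10 kg)
51 kg → truck 2 (remaining 99 kg)
144 kg → truck 3 (remaining 6 kg)
47 kg → truck 2 (remaining 52 kg)
69 kg → truck 4 (remaining 81 kg)
133 kg → truck 5 (remaining 17 kg)
137 kg → truck 6 (remaining 13 kg)
68 kg → truck 4 (remaining 13 kg)
38 kg → truck 2 (remaining 14 kg)
140 kg → truck 7 (remaining 10 kg)
85 kg → truck 8 (remaining 65 kg)
122 kg → truck 9 (remaining 28 kg)
49 kg → truck 8 (remaining 16 kg)
9 trucks × 150 kg = 1350 kg; used 1223 kg; unused 127 kg.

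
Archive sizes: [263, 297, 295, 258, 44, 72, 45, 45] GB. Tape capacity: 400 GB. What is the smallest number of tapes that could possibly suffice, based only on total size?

4 tapes

Total size = 263 + 297 + 295 + 258 + 44 + 72 + 45 + 45 = 1319 GB.
⌈1319 / 400⌉ = 4.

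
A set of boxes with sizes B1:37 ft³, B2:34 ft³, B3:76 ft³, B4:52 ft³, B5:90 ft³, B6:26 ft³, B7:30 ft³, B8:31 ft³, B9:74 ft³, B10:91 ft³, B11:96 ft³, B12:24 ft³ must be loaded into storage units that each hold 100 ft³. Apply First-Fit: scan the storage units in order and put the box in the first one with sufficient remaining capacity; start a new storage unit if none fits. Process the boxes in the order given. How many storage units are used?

B1 (37 ft³) → storage unit 1 (remaining 63 ft³)
B2 (34 ft³) → storage unit 1 (remaining 29 ft³)
B3 (76 ft³) → storage unit 2 (remaining 24 ft³)
B4 (52 ft³) → storage unit 3 (remaining 48 ft³)
B5 (90 ft³) → storage unit 4 (remaining 10 ft³)
B6 (26 ft³) → storage unit 1 (remaining 3 ft³)
B7 (30 ft³) → storage unit 3 (remaining 18 ft³)
B8 (31 ft³) → storage unit 5 (remaining 69 ft³)
B9 (74 ft³) → storage unit 6 (remaining 26 ft³)
B10 (91 ft³) → storage unit 7 (remaining 9 ft³)
B11 (96 ft³) → storage unit 8 (remaining 4 ft³)
B12 (24 ft³) → storage unit 2 (remaining 0 ft³)
Final storage units: [37,34,26] [76,24] [52,30] [90] [31] [74] [91] [96].

8 storage units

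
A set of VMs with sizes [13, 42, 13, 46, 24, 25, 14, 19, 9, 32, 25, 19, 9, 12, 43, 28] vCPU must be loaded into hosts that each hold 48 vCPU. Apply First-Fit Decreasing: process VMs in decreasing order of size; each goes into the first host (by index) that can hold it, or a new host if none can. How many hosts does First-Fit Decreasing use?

9

Sorted descending: 46, 43, 42, 32, 28, 25, 25, 24, 19, 19, 14, 13, 13, 12, 9, 9.
Put 46 vCPU in host 1; 2 vCPU remain.
Put 43 vCPU in host 2; 5 vCPU remain.
Put 42 vCPU in host 3; 6 vCPU remain.
Put 32 vCPU in host 4; 16 vCPU remain.
Put 28 vCPU in host 5; 20 vCPU remain.
Put 25 vCPU in host 6; 23 vCPU remain.
Put 25 vCPU in host 7; 23 vCPU remain.
Put 24 vCPU in host 8; 24 vCPU remain.
Put 19 vCPU in host 5; 1 vCPU remain.
Put 19 vCPU in host 6; 4 vCPU remain.
Put 14 vCPU in host 4; 2 vCPU remain.
Put 13 vCPU in host 7; 10 vCPU remain.
Put 13 vCPU in host 8; 11 vCPU remain.
Put 12 vCPU in host 9; 36 vCPU remain.
Put 9 vCPU in host 7; 1 vCPU remain.
Put 9 vCPU in host 8; 2 vCPU remain.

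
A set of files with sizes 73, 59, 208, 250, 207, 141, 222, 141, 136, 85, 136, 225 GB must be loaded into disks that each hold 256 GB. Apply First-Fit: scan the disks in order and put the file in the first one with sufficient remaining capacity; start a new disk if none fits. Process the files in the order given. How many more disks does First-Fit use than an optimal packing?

First-Fit: [73,59,85] [208] [250] [207] [141] [222] [141] [136] [136] [225] → 10 disks.
9 files exceed 128 GB (half the capacity), and no two of those can share a disk, so at least 9 disks are needed.
An optimal packing achieves that bound: [250] [225] [222] [208] [207] [141,85] [141,73] [136,59] [136] → 9 disks.
Excess: 10 − 9 = 1.

1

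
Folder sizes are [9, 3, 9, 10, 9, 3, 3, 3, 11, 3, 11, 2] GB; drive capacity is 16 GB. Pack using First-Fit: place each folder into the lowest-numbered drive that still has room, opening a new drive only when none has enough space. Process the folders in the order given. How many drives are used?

6

9 GB → drive 1 (remaining 7 GB)
3 GB → drive 1 (remaining 4 GB)
9 GB → drive 2 (remaining 7 GB)
10 GB → drive 3 (remaining 6 GB)
9 GB → drive 4 (remaining 7 GB)
3 GB → drive 1 (remaining 1 GB)
3 GB → drive 2 (remaining 4 GB)
3 GB → drive 2 (remaining 1 GB)
11 GB → drive 5 (remaining 5 GB)
3 GB → drive 3 (remaining 3 GB)
11 GB → drive 6 (remaining 5 GB)
2 GB → drive 3 (remaining 1 GB)
Final drives: [9,3,3] [9,3,3] [10,3,2] [9] [11] [11].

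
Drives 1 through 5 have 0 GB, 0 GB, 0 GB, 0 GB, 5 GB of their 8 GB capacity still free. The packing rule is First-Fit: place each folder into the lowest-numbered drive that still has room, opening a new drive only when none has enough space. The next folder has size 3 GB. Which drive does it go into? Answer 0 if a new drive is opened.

5

Drives with room: drive 5 (5 GB).
The first with room is drive 5.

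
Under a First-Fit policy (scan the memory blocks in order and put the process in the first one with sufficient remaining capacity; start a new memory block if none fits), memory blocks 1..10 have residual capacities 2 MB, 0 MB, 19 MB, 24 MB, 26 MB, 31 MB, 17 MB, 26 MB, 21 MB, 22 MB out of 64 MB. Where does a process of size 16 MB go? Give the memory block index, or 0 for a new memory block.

3

Memory blocks with room: memory block 3 (19 MB), memory block 4 (24 MB), memory block 5 (26 MB), memory block 6 (31 MB), memory block 7 (17 MB), memory block 8 (26 MB), memory block 9 (21 MB), memory block 10 (22 MB).
The first with room is memory block 3.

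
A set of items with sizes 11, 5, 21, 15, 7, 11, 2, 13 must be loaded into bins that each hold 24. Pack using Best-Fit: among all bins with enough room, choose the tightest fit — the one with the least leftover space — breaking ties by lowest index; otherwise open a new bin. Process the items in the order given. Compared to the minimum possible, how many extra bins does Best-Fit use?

0

Best-Fit: [11,5,7] [21,2] [15] [11,13] → 4 bins.
Total size 85; any packing needs at least ⌈85/24⌉ = 4 bins.
So 4 is already optimal.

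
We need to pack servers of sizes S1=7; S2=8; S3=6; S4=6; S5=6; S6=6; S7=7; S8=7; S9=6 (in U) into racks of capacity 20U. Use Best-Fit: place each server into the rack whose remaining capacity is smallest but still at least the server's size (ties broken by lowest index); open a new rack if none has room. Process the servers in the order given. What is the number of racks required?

4

rack 1: place S1 (7U), 13U left
rack 1: place S2 (8U), 5U left
rack 2: place S3 (6U), 14U left
rack 2: place S4 (6U), 8U left
rack 2: place S5 (6U), 2U left
rack 3: place S6 (6U), 14U left
rack 3: place S7 (7U), 7U left
rack 3: place S8 (7U), 0U left
rack 4: place S9 (6U), 14U left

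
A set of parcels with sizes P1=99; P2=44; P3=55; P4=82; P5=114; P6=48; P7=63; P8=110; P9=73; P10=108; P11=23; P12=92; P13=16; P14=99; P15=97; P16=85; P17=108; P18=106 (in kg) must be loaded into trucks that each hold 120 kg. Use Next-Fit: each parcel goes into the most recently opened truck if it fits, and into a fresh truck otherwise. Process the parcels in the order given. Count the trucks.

14 trucks

truck 1: place P1 (99 kg), 21 kg left
truck 2: place P2 (44 kg), 76 kg left
truck 2: place P3 (55 kg), 21 kg left
truck 3: place P4 (82 kg), 38 kg left
truck 4: place P5 (114 kg), 6 kg left
truck 5: place P6 (48 kg), 72 kg left
truck 5: place P7 (63 kg), 9 kg left
truck 6: place P8 (110 kg), 10 kg left
truck 7: place P9 (73 kg), 47 kg left
truck 8: place P10 (108 kg), 12 kg left
truck 9: place P11 (23 kg), 97 kg left
truck 9: place P12 (92 kg), 5 kg left
truck 10: place P13 (16 kg), 104 kg left
truck 10: place P14 (99 kg), 5 kg left
truck 11: place P15 (97 kg), 23 kg left
truck 12: place P16 (85 kg), 35 kg left
truck 13: place P17 (108 kg), 12 kg left
truck 14: place P18 (106 kg), 14 kg left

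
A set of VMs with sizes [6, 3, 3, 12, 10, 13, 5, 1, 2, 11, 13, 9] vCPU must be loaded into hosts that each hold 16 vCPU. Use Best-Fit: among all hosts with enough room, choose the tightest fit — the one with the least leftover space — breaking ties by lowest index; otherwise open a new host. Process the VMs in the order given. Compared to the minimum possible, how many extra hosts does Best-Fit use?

1

Best-Fit: [6,3,3] [12] [10,5,1] [13,2] [11] [13] [9] → 7 hosts.
Total size 88 vCPU; any packing needs at least ⌈88/16⌉ = 6 hosts.
An optimal packing achieves that bound: [13,3] [13,3] [12,2,1] [11,5] [10,6] [9] → 6 hosts.
Excess: 7 − 6 = 1.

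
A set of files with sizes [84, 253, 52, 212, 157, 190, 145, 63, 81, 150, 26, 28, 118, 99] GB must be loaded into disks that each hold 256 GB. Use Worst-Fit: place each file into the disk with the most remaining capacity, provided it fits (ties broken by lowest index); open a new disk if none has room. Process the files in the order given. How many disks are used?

disk 1: place 84 GB, 172 GB left
disk 2: place 253 GB, 3 GB left
disk 1: place 52 GB, 120 GB left
disk 3: place 212 GB, 44 GB left
disk 4: place 157 GB, 99 GB left
disk 5: place 190 GB, 66 GB left
disk 6: place 145 GB, 111 GB left
disk 1: place 63 GB, 57 GB left
disk 6: place 81 GB, 30 GB left
disk 7: place 150 GB, 106 GB left
disk 7: place 26 GB, 80 GB left
disk 4: place 28 GB, 71 GB left
disk 8: place 118 GB, 138 GB left
disk 8: place 99 GB, 39 GB left
Final disks: [84,52,63] [253] [212] [157,28] [190] [145,81] [150,26] [118,99].

8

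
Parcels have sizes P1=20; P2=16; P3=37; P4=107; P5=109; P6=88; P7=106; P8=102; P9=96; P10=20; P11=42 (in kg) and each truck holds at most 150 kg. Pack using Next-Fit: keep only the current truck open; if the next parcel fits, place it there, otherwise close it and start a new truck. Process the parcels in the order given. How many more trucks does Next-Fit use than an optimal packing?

2

Next-Fit: [20,16,37] [107] [109] [88] [106] [102] [96,20] [42] → 8 trucks.
6 parcels exceed 75 kg (half the capacity), and no two of those can share a truck, so at least 6 trucks are needed.
An optimal packing achieves that bound: [109,37] [107,42] [106,20,20] [102,16] [96] [88] → 6 trucks.
Excess: 8 − 6 = 2.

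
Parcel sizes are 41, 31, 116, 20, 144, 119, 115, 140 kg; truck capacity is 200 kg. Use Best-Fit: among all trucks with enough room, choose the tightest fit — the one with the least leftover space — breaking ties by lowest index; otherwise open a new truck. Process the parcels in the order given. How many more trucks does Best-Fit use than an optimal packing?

0

Best-Fit: [41,31,116] [20,144] [119] [115] [140] → 5 trucks.
5 parcels exceed 100 kg (half the capacity), and no two of those can share a truck, so at least 5 trucks are needed.
So 5 is already optimal.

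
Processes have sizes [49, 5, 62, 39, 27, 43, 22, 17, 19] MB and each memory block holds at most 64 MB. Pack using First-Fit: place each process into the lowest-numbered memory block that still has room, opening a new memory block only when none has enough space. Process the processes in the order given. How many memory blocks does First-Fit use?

Put 49 MB in memory block 1; 15 MB remain.
Put 5 MB in memory block 1; 10 MB remain.
Put 62 MB in memory block 2; 2 MB remain.
Put 39 MB in memory block 3; 25 MB remain.
Put 27 MB in memory block 4; 37 MB remain.
Put 43 MB in memory block 5; 21 MB remain.
Put 22 MB in memory block 3; 3 MB remain.
Put 17 MB in memory block 4; 20 MB remain.
Put 19 MB in memory block 4; 1 MB remain.
Final memory blocks: [49,5] [62] [39,22] [27,17,19] [43].

5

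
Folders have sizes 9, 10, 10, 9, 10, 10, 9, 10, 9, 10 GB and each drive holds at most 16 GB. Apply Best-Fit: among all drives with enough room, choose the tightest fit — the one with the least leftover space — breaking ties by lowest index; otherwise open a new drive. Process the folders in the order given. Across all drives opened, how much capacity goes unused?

64

drive 1: place 9 GB, 7 GB left
drive 2: place 10 GB, 6 GB left
drive 3: place 10 GB, 6 GB left
drive 4: place 9 GB, 7 GB left
drive 5: place 10 GB, 6 GB left
drive 6: place 10 GB, 6 GB left
drive 7: place 9 GB, 7 GB left
drive 8: place 10 GB, 6 GB left
drive 9: place 9 GB, 7 GB left
drive 10: place 10 GB, 6 GB left
10 drives × 16 GB = 160 GB; used 96 GB; unused 64 GB.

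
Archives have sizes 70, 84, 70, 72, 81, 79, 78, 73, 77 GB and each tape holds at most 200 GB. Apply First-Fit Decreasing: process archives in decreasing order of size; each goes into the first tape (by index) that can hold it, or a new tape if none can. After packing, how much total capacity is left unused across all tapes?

Sorted descending: 84, 81, 79, 78, 77, 73, 72, 70, 70.
tape 1: place 84 GB, 116 GB left
tape 1: place 81 GB, 35 GB left
tape 2: place 79 GB, 121 GB left
tape 2: place 78 GB, 43 GB left
tape 3: place 77 GB, 123 GB left
tape 3: place 73 GB, 50 GB left
tape 4: place 72 GB, 128 GB left
tape 4: place 70 GB, 58 GB left
tape 5: place 70 GB, 130 GB left
5 tapes × 200 GB = 1000 GB; used 684 GB; unused 316 GB.

316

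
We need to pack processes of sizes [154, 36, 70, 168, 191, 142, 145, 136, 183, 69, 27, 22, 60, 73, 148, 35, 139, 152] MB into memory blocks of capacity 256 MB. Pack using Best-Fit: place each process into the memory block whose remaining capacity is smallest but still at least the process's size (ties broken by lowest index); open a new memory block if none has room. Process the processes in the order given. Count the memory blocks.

memory block 1: place 154 MB, 102 MB left
memory block 1: place 36 MB, 66 MB left
memory block 2: place 70 MB, 186 MB left
memory block 2: place 168 MB, 18 MB left
memory block 3: place 191 MB, 65 MB left
memory block 4: place 142 MB, 114 MB left
memory block 5: place 145 MB, 111 MB left
memory block 6: place 136 MB, 120 MB left
memory block 7: place 183 MB, 73 MB left
memory block 7: place 69 MB, 4 MB left
memory block 3: place 27 MB, 38 MB left
memory block 3: place 22 MB, 16 MB left
memory block 1: place 60 MB, 6 MB left
memory block 5: place 73 MB, 38 MB left
memory block 8: place 148 MB, 108 MB left
memory block 5: place 35 MB, 3 MB left
memory block 9: place 139 MB, 117 MB left
memory block 10: place 152 MB, 104 MB left
Final memory blocks: [154,36,60] [70,168] [191,27,22] [142] [145,73,35] [136] [183,69] [148] [139] [152].

10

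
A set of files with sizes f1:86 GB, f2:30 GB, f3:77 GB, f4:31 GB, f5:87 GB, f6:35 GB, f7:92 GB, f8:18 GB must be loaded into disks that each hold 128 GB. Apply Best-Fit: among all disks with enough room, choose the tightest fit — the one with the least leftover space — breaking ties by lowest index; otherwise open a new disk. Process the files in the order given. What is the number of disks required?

4

Put f1 (86 GB) in disk 1; 42 GB remain.
Put f2 (30 GB) in disk 1; 12 GB remain.
Put f3 (77 GB) in disk 2; 51 GB remain.
Put f4 (31 GB) in disk 2; 20 GB remain.
Put f5 (87 GB) in disk 3; 41 GB remain.
Put f6 (35 GB) in disk 3; 6 GB remain.
Put f7 (92 GB) in disk 4; 36 GB remain.
Put f8 (18 GB) in disk 2; 2 GB remain.
Final disks: [86,30] [77,31,18] [87,35] [92].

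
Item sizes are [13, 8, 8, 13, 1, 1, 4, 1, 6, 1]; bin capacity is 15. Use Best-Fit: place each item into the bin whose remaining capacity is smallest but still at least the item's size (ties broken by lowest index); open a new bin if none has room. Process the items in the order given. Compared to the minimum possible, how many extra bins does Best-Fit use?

0

Best-Fit: [13,1,1] [8,4] [8,6,1] [13,1] → 4 bins.
Total size 56; any packing needs at least ⌈56/15⌉ = 4 bins.
So 4 is already optimal.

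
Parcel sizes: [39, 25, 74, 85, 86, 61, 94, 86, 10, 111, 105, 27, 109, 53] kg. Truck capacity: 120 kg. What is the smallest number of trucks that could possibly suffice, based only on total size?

Total size = 39 + 25 + 74 + 85 + 86 + 61 + 94 + 86 + 10 + 111 + 105 + 27 + 109 + 53 = 965 kg.
⌈965 / 120⌉ = 9.

9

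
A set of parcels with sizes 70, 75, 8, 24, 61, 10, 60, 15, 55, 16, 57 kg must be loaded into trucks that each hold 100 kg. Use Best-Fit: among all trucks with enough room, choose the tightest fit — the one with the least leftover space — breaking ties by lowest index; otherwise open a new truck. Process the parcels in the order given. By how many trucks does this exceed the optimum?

0

Best-Fit: [70,24] [75,8,10] [61,15,16] [60] [55] [57] → 6 trucks.
6 parcels exceed 50 kg (half the capacity), and no two of those can share a truck, so at least 6 trucks are needed.
So 6 is already optimal.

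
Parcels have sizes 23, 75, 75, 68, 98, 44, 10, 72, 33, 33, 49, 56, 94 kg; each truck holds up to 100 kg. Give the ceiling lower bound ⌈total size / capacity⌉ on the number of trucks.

Total size = 23 + 75 + 75 + 68 + 98 + 44 + 10 + 72 + 33 + 33 + 49 + 56 + 94 = 730 kg.
⌈730 / 100⌉ = 8.

8 trucks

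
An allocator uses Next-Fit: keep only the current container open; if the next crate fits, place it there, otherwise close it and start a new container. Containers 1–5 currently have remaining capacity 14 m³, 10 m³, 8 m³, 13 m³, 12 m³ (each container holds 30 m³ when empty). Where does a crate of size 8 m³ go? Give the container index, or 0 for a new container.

Next-Fit only looks at container 5, which has 12 m³ free.
8 m³ fits there.

5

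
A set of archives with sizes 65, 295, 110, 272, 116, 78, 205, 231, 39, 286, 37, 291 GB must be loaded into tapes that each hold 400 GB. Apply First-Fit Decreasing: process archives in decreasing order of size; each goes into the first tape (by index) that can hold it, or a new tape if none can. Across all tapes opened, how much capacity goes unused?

375

Sorted descending: 295, 291, 286, 272, 231, 205, 116, 110, 78, 65, 39, 37.
295 GB → tape 1 (remaining 105 GB)
291 GB → tape 2 (remaining 109 GB)
286 GB → tape 3 (remaining 114 GB)
272 GB → tape 4 (remaining 128 GB)
231 GB → tape 5 (remaining 169 GB)
205 GB → tape 6 (remaining 195 GB)
116 GB → tape 4 (remaining 12 GB)
110 GB → tape 3 (remaining 4 GB)
78 GB → tape 1 (remaining 27 GB)
65 GB → tape 2 (remaining 44 GB)
39 GB → tape 2 (remaining 5 GB)
37 GB → tape 5 (remaining 132 GB)
6 tapes × 400 GB = 2400 GB; used 2025 GB; unused 375 GB.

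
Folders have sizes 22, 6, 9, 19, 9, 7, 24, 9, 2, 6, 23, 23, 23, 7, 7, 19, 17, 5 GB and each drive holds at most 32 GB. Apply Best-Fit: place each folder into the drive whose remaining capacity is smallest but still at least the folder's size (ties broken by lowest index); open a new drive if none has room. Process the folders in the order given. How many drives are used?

Put 22 GB in drive 1; 10 GB remain.
Put 6 GB in drive 1; 4 GB remain.
Put 9 GB in drive 2; 23 GB remain.
Put 19 GB in drive 2; 4 GB remain.
Put 9 GB in drive 3; 23 GB remain.
Put 7 GB in drive 3; 16 GB remain.
Put 24 GB in drive 4; 8 GB remain.
Put 9 GB in drive 3; 7 GB remain.
Put 2 GB in drive 1; 2 GB remain.
Put 6 GB in drive 3; 1 GB remain.
Put 23 GB in drive 5; 9 GB remain.
Put 23 GB in drive 6; 9 GB remain.
Put 23 GB in drive 7; 9 GB remain.
Put 7 GB in drive 4; 1 GB remain.
Put 7 GB in drive 5; 2 GB remain.
Put 19 GB in drive 8; 13 GB remain.
Put 17 GB in drive 9; 15 GB remain.
Put 5 GB in drive 6; 4 GB remain.
Final drives: [22,6,2] [9,19] [9,7,9,6] [24,7] [23,7] [23,5] [23] [19] [17].

9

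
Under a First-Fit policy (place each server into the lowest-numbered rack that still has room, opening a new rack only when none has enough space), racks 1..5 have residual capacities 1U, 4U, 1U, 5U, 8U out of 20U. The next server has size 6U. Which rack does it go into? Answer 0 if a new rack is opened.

5

Racks with room: rack 5 (8U).
The first with room is rack 5.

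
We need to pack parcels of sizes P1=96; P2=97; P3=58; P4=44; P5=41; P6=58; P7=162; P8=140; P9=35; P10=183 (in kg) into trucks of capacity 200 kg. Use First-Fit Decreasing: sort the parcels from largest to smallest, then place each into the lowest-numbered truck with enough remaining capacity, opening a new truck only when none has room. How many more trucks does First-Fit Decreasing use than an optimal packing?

0

First-Fit Decreasing: [183] [162,35] [140,58] [97,96] [58,44,41] → 5 trucks.
Total size 914 kg; any packing needs at least ⌈914/200⌉ = 5 trucks.
So 5 is already optimal.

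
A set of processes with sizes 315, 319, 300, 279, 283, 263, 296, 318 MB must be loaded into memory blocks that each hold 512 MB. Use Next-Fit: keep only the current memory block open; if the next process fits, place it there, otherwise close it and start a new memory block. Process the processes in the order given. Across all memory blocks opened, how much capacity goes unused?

1723

Put 315 MB in memory block 1; 197 MB remain.
Put 319 MB in memory block 2; 193 MB remain.
Put 300 MB in memory block 3; 212 MB remain.
Put 279 MB in memory block 4; 233 MB remain.
Put 283 MB in memory block 5; 229 MB remain.
Put 263 MB in memory block 6; 249 MB remain.
Put 296 MB in memory block 7; 216 MB remain.
Put 318 MB in memory block 8; 194 MB remain.
8 memory blocks × 512 MB = 4096 MB; used 2373 MB; unused 1723 MB.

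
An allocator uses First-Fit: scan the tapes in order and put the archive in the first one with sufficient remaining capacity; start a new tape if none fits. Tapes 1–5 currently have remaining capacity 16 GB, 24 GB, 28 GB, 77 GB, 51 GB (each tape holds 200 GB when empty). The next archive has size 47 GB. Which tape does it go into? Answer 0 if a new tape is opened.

Tapes with room: tape 4 (77 GB), tape 5 (51 GB).
The first with room is tape 4.

4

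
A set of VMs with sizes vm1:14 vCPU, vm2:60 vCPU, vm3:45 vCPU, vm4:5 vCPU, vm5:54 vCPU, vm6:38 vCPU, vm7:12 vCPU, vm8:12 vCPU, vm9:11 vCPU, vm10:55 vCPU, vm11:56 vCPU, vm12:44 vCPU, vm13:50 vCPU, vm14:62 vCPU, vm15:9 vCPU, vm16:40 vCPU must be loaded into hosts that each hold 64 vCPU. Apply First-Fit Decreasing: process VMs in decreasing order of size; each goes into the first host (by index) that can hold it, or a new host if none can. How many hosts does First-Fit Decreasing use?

Sorted descending: 62, 60, 56, 55, 54, 50, 45, 44, 40, 38, 14, 12, 12, 11, 9, 5.
Put 62 vCPU in host 1; 2 vCPU remain.
Put 60 vCPU in host 2; 4 vCPU remain.
Put 56 vCPU in host 3; 8 vCPU remain.
Put 55 vCPU in host 4; 9 vCPU remain.
Put 54 vCPU in host 5; 10 vCPU remain.
Put 50 vCPU in host 6; 14 vCPU remain.
Put 45 vCPU in host 7; 19 vCPU remain.
Put 44 vCPU in host 8; 20 vCPU remain.
Put 40 vCPU in host 9; 24 vCPU remain.
Put 38 vCPU in host 10; 26 vCPU remain.
Put 14 vCPU in host 6; 0 vCPU remain.
Put 12 vCPU in host 7; 7 vCPU remain.
Put 12 vCPU in host 8; 8 vCPU remain.
Put 11 vCPU in host 9; 13 vCPU remain.
Put 9 vCPU in host 4; 0 vCPU remain.
Put 5 vCPU in host 3; 3 vCPU remain.

10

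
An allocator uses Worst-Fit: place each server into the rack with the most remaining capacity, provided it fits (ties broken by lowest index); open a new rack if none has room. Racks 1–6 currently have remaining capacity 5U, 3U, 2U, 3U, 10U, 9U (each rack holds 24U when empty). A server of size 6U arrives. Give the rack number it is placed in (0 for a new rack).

Racks with room: rack 5 (10U), rack 6 (9U).
Most room is rack 5 with 10U free.

5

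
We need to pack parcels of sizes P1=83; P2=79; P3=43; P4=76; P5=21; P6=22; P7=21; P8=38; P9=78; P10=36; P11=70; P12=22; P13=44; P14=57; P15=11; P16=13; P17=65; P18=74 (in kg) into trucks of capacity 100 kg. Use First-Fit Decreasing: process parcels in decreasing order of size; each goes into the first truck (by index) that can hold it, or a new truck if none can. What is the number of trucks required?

Sorted descending: 83, 79, 78, 76, 74, 70, 65, 57, 44, 43, 38, 36, 22, 22, 21, 21, 13, 11.
83 kg → truck 1 (remaining 17 kg)
79 kg → truck 2 (remaining 21 kg)
78 kg → truck 3 (remaining 22 kg)
76 kg → truck 4 (remaining 24 kg)
74 kg → truck 5 (remaining 26 kg)
70 kg → truck 6 (remaining 30 kg)
65 kg → truck 7 (remaining 35 kg)
57 kg → truck 8 (remaining 43 kg)
44 kg → truck 9 (remaining 56 kg)
43 kg → truck 8 (remaining 0 kg)
38 kg → truck 9 (remaining 18 kg)
36 kg → truck 10 (remaining 64 kg)
22 kg → truck 3 (remaining 0 kg)
22 kg → truck 4 (remaining 2 kg)
21 kg → truck 2 (remaining 0 kg)
21 kg → truck 5 (remaining 5 kg)
13 kg → truck 1 (remaining 4 kg)
11 kg → truck 6 (remaining 19 kg)

10 trucks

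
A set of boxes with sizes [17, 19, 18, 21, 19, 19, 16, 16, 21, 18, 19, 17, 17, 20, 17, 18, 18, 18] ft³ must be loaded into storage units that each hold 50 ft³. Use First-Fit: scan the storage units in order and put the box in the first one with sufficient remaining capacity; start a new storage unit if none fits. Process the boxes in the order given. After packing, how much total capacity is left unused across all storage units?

122

storage unit 1: place 17 ft³, 33 ft³ left
storage unit 1: place 19 ft³, 14 ft³ left
storage unit 2: place 18 ft³, 32 ft³ left
storage unit 2: place 21 ft³, 11 ft³ left
storage unit 3: place 19 ft³, 31 ft³ left
storage unit 3: place 19 ft³, 12 ft³ left
storage unit 4: place 16 ft³, 34 ft³ left
storage unit 4: place 16 ft³, 18 ft³ left
storage unit 5: place 21 ft³, 29 ft³ left
storage unit 4: place 18 ft³, 0 ft³ left
storage unit 5: place 19 ft³, 10 ft³ left
storage unit 6: place 17 ft³, 33 ft³ left
storage unit 6: place 17 ft³, 16 ft³ left
storage unit 7: place 20 ft³, 30 ft³ left
storage unit 7: place 17 ft³, 13 ft³ left
storage unit 8: place 18 ft³, 32 ft³ left
storage unit 8: place 18 ft³, 14 ft³ left
storage unit 9: place 18 ft³, 32 ft³ left
9 storage units × 50 ft³ = 450 ft³; used 328 ft³; unused 122 ft³.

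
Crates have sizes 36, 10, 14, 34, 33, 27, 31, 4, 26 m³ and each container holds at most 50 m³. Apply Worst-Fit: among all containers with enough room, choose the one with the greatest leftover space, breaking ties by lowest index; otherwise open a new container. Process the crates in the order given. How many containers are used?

6

36 m³ → container 1 (remaining 14 m³)
10 m³ → container 1 (remaining 4 m³)
14 m³ → container 2 (remaining 36 m³)
34 m³ → container 2 (remaining 2 m³)
33 m³ → container 3 (remaining 17 m³)
27 m³ → container 4 (remaining 23 m³)
31 m³ → container 5 (remaining 19 m³)
4 m³ → container 4 (remaining 19 m³)
26 m³ → container 6 (remaining 24 m³)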